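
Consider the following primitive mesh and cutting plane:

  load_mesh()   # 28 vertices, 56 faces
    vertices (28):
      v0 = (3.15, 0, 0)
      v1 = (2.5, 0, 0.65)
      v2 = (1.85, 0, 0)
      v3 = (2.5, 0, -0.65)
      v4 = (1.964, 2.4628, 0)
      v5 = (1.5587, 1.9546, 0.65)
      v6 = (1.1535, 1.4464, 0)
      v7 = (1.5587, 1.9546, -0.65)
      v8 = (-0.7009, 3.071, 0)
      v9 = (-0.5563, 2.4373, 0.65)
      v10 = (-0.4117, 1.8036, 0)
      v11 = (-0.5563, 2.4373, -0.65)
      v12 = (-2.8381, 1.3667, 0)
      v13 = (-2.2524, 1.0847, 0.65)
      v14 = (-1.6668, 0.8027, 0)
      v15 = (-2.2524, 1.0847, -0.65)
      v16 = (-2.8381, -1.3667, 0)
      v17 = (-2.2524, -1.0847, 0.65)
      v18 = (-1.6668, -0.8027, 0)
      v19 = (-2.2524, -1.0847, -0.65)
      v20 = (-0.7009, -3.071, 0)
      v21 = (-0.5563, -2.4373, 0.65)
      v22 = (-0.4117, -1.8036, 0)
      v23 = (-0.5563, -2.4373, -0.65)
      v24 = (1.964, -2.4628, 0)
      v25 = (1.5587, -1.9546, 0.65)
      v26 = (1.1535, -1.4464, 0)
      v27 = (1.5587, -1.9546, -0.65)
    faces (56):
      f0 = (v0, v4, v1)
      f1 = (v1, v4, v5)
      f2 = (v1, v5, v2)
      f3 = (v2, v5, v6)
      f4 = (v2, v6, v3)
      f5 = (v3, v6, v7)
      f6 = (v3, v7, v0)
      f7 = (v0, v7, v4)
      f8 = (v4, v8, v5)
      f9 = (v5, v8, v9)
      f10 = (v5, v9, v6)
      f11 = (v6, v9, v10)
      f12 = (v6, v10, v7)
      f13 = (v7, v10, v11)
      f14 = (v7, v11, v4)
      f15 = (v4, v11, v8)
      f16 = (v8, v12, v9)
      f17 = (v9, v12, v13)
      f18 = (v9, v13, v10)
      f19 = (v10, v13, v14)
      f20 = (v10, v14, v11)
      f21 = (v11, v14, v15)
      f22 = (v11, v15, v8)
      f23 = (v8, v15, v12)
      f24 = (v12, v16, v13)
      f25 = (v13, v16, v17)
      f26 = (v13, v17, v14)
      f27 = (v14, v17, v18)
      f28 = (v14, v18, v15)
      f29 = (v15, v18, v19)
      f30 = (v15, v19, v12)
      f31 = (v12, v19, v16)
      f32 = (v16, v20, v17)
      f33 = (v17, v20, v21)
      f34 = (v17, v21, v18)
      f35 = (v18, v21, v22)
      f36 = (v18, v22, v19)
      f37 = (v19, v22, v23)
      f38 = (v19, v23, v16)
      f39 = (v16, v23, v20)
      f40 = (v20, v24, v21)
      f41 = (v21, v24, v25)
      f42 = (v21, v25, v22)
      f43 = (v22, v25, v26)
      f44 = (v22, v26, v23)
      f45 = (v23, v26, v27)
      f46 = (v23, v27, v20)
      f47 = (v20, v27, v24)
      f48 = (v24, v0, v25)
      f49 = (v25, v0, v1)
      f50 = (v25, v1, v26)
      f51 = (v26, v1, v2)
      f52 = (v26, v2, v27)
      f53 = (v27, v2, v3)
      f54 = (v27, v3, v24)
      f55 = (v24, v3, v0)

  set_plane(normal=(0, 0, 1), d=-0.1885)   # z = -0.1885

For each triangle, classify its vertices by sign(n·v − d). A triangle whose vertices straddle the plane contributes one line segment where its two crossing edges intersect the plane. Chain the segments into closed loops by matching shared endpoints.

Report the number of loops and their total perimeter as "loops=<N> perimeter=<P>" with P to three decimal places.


Straddling triangles (28 of 56):
  (v2,v6,v3) [++-] → (1.54398, 1.02694, -0.1885)–(2.0385, 0, -0.1885)  len=1.1398
  (v3,v6,v7) [-+-] → (1.54399, 1.02694, -0.1885)–(1.27101, 1.59378, -0.1885)  len=0.6291
  (v3,v7,v0) [--+] → (2.68852, 0.566834, -0.1885)–(2.9615, 0, -0.1885)  len=0.6291
  (v0,v7,v4) [+-+] → (2.68852, 0.566834, -0.1885)–(1.84646, 2.31542, -0.1885)  len=1.9408
  (v6,v10,v7) [++-] → (0.159716, 1.84739, -0.1885)–(1.27101, 1.59378, -0.1885)  len=1.1399
  (v7,v10,v11) [-+-] → (0.159716, 1.84739, -0.1885)–(-0.453634, 1.98737, -0.1885)  len=0.6291
  (v7,v11,v4) [--+] → (1.23311, 2.45541, -0.1885)–(1.84646, 2.31542, -0.1885)  len=0.6291
  (v4,v11,v8) [+-+] → (1.23311, 2.45541, -0.1885)–(-0.658966, 2.88723, -0.1885)  len=1.9407
  (v10,v14,v11) [++-] → (-1.34476, 1.27673, -0.1885)–(-0.453634, 1.98737, -0.1885)  len=1.1398
  (v11,v14,v15) [-+-] → (-1.34476, 1.27673, -0.1885)–(-1.83662, 0.88448, -0.1885)  len=0.6291
  (v11,v15,v8) [--+] → (-1.15084, 2.49497, -0.1885)–(-0.658966, 2.88723, -0.1885)  len=0.6291
  (v8,v15,v12) [+-+] → (-1.15084, 2.49497, -0.1885)–(-2.66825, 1.28492, -0.1885)  len=1.9408
  (v14,v18,v15) [++-] → (-1.83662, -0.255354, -0.1885)–(-1.83662, 0.88448, -0.1885)  len=1.1398
  (v15,v18,v19) [-+-] → (-1.83662, -0.255354, -0.1885)–(-1.83662, -0.88448, -0.1885)  len=0.6291
  (v15,v19,v12) [--+] → (-2.66825, 0.655794, -0.1885)–(-2.66825, 1.28492, -0.1885)  len=0.6291
  (v12,v19,v16) [+-+] → (-2.66825, 0.655794, -0.1885)–(-2.66825, -1.28492, -0.1885)  len=1.9407
  (v18,v22,v19) [++-] → (-0.945503, -1.59512, -0.1885)–(-1.83662, -0.88448, -0.1885)  len=1.1398
  (v19,v22,v23) [-+-] → (-0.945503, -1.59512, -0.1885)–(-0.453634, -1.98737, -0.1885)  len=0.6291
  (v19,v23,v16) [--+] → (-2.17638, -1.67717, -0.1885)–(-2.66825, -1.28492, -0.1885)  len=0.6291
  (v16,v23,v20) [+-+] → (-2.17638, -1.67717, -0.1885)–(-0.658966, -2.88723, -0.1885)  len=1.9408
  (v22,v26,v23) [++-] → (0.657658, -1.73376, -0.1885)–(-0.453634, -1.98737, -0.1885)  len=1.1399
  (v23,v26,v27) [-+-] → (0.657658, -1.73376, -0.1885)–(1.27101, -1.59378, -0.1885)  len=0.6291
  (v23,v27,v20) [--+] → (-0.045616, -2.74724, -0.1885)–(-0.658966, -2.88723, -0.1885)  len=0.6291
  (v20,v27,v24) [+-+] → (-0.045616, -2.74724, -0.1885)–(1.84646, -2.31542, -0.1885)  len=1.9407
  (v26,v2,v27) [++-] → (1.76552, -0.566834, -0.1885)–(1.27101, -1.59378, -0.1885)  len=1.1398
  (v27,v2,v3) [-+-] → (1.76552, -0.566834, -0.1885)–(2.0385, 0, -0.1885)  len=0.6291
  (v27,v3,v24) [--+] → (2.11944, -1.74859, -0.1885)–(1.84646, -2.31542, -0.1885)  len=0.6291
  (v24,v3,v0) [+-+] → (2.11944, -1.74859, -0.1885)–(2.9615, 0, -0.1885)  len=1.9408

Chained into 2 loop(s):
  loop 1: 14 segments, perimeter = 12.3826
  loop 2: 14 segments, perimeter = 17.9893
Total perimeter = 30.372

loops=2 perimeter=30.372


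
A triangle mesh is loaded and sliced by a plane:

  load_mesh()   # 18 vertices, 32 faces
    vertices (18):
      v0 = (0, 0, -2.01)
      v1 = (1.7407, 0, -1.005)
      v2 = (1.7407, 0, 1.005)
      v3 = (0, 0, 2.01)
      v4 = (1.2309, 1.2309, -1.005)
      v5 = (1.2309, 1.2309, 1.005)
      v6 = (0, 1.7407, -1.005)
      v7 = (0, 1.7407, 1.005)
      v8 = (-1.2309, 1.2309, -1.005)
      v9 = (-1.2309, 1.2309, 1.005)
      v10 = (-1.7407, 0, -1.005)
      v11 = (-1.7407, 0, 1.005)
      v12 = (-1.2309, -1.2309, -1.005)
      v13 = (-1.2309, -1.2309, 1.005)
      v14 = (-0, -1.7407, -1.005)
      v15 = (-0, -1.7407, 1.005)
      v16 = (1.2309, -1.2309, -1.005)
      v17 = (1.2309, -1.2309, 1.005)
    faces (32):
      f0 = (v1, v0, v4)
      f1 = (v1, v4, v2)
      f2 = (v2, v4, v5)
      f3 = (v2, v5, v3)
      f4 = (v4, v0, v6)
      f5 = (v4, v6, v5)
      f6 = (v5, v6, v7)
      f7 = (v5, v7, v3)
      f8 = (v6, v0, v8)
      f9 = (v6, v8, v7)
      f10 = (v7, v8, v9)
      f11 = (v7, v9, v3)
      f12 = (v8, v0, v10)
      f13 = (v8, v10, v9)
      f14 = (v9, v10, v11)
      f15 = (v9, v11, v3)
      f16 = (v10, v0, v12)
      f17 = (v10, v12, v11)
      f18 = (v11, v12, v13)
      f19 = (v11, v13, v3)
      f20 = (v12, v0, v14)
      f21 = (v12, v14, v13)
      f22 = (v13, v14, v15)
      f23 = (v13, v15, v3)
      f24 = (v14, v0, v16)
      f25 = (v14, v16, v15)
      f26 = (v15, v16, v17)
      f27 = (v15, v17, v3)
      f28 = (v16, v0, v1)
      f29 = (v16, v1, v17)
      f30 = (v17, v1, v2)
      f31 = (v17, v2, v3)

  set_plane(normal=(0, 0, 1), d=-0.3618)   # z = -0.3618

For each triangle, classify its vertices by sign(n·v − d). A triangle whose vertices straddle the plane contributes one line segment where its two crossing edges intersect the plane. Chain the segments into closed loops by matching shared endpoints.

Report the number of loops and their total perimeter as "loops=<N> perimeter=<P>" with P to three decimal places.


Straddling triangles (16 of 32):
  (v1,v4,v2) [--+] → (1.39404, 0.837012, -0.3618)–(1.7407, 0, -0.3618)  len=0.9060
  (v2,v4,v5) [+-+] → (1.39404, 0.837012, -0.3618)–(1.2309, 1.2309, -0.3618)  len=0.4263
  (v4,v6,v5) [--+] → (0.393888, 1.57756, -0.3618)–(1.2309, 1.2309, -0.3618)  len=0.9060
  (v5,v6,v7) [+-+] → (0.393888, 1.57756, -0.3618)–(0, 1.7407, -0.3618)  len=0.4263
  (v6,v8,v7) [--+] → (-0.837012, 1.39404, -0.3618)–(0, 1.7407, -0.3618)  len=0.9060
  (v7,v8,v9) [+-+] → (-0.837012, 1.39404, -0.3618)–(-1.2309, 1.2309, -0.3618)  len=0.4263
  (v8,v10,v9) [--+] → (-1.57756, 0.393888, -0.3618)–(-1.2309, 1.2309, -0.3618)  len=0.9060
  (v9,v10,v11) [+-+] → (-1.57756, 0.393888, -0.3618)–(-1.7407, 0, -0.3618)  len=0.4263
  (v10,v12,v11) [--+] → (-1.39404, -0.837012, -0.3618)–(-1.7407, 0, -0.3618)  len=0.9060
  (v11,v12,v13) [+-+] → (-1.39404, -0.837012, -0.3618)–(-1.2309, -1.2309, -0.3618)  len=0.4263
  (v12,v14,v13) [--+] → (-0.393888, -1.57756, -0.3618)–(-1.2309, -1.2309, -0.3618)  len=0.9060
  (v13,v14,v15) [+-+] → (-0.393888, -1.57756, -0.3618)–(0, -1.7407, -0.3618)  len=0.4263
  (v14,v16,v15) [--+] → (0.837012, -1.39404, -0.3618)–(0, -1.7407, -0.3618)  len=0.9060
  (v15,v16,v17) [+-+] → (0.837012, -1.39404, -0.3618)–(1.2309, -1.2309, -0.3618)  len=0.4263
  (v16,v1,v17) [--+] → (1.57756, -0.393888, -0.3618)–(1.2309, -1.2309, -0.3618)  len=0.9060
  (v17,v1,v2) [+-+] → (1.57756, -0.393888, -0.3618)–(1.7407, 0, -0.3618)  len=0.4263

Chained into 1 loop(s):
  loop 1: 16 segments, perimeter = 10.6584
Total perimeter = 10.658

loops=1 perimeter=10.658


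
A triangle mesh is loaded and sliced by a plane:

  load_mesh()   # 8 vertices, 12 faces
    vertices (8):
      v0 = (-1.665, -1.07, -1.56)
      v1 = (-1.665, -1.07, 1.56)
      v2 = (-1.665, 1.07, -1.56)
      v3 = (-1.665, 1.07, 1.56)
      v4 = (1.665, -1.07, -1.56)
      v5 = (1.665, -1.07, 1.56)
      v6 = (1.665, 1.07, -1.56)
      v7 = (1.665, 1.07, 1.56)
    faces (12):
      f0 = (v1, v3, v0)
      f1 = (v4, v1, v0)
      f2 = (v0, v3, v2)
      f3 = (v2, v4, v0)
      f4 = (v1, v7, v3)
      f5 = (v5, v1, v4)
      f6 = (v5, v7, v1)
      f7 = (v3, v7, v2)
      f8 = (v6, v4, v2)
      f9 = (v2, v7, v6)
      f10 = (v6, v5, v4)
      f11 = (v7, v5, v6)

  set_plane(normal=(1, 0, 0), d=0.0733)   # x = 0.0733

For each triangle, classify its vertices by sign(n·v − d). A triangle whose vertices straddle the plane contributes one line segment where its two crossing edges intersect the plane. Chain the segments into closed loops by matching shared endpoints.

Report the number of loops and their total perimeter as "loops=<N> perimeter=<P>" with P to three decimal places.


loops=1 perimeter=10.520

Straddling triangles (8 of 12):
  (v4,v1,v0) [+--] → (0.0733, -1.07, -0.0686775)–(0.0733, -1.07, -1.56)  len=1.4913
  (v2,v4,v0) [-+-] → (0.0733, -0.0471057, -1.56)–(0.0733, -1.07, -1.56)  len=1.0229
  (v1,v7,v3) [-+-] → (0.0733, 0.0471057, 1.56)–(0.0733, 1.07, 1.56)  len=1.0229
  (v5,v1,v4) [+-+] → (0.0733, -1.07, 1.56)–(0.0733, -1.07, -0.0686775)  len=1.6287
  (v5,v7,v1) [++-] → (0.0733, 0.0471057, 1.56)–(0.0733, -1.07, 1.56)  len=1.1171
  (v3,v7,v2) [-+-] → (0.0733, 1.07, 1.56)–(0.0733, 1.07, 0.0686775)  len=1.4913
  (v6,v4,v2) [++-] → (0.0733, -0.0471057, -1.56)–(0.0733, 1.07, -1.56)  len=1.1171
  (v2,v7,v6) [-++] → (0.0733, 1.07, 0.0686775)–(0.0733, 1.07, -1.56)  len=1.6287

Chained into 1 loop(s):
  loop 1: 8 segments, perimeter = 10.5200
Total perimeter = 10.520


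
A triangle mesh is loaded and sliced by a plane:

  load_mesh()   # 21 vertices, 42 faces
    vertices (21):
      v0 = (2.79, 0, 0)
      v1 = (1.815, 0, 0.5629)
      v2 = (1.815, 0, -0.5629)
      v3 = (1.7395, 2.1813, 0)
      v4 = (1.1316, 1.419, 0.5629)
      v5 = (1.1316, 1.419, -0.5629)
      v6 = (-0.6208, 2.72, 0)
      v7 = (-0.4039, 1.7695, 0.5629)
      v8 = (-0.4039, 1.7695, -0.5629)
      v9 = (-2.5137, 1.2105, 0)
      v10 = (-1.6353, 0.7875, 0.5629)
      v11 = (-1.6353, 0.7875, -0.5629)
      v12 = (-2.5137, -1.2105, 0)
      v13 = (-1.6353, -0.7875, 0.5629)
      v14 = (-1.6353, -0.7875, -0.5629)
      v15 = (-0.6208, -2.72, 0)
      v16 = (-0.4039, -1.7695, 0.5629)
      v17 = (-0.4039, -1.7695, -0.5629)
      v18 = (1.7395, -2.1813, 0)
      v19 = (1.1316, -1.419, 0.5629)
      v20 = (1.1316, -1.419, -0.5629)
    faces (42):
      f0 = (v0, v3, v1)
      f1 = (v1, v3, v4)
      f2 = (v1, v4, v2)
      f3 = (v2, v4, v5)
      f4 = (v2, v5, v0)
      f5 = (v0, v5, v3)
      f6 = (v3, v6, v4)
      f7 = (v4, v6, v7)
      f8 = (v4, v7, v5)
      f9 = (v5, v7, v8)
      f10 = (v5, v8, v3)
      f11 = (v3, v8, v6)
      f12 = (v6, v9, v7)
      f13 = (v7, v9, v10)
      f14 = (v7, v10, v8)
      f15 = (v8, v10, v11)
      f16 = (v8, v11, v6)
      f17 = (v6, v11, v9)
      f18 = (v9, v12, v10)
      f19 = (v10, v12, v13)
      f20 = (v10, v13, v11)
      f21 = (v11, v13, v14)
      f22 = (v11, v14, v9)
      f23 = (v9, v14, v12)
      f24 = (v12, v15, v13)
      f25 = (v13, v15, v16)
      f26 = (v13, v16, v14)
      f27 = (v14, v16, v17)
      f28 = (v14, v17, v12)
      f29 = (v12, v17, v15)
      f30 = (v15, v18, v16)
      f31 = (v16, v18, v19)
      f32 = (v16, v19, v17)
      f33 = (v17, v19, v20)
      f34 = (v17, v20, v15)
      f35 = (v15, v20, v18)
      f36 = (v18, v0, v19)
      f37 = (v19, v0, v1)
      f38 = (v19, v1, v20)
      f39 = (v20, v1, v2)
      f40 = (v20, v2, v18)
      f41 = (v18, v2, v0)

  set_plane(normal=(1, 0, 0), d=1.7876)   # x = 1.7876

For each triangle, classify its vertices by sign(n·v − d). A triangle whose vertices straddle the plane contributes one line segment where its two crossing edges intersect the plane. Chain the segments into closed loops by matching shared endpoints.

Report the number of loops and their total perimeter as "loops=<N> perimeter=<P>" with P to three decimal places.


loops=2 perimeter=10.657

Straddling triangles (12 of 42):
  (v0,v3,v1) [+-+] → (1.7876, 2.08142, 0)–(1.7876, 0.791624, 0.358616)  len=1.3387
  (v1,v3,v4) [+--] → (1.7876, 0.791624, 0.358616)–(1.7876, 0.0568929, 0.5629)  len=0.7626
  (v1,v4,v2) [+-+] → (1.7876, 0.0568929, 0.5629)–(1.7876, 0.0568929, -0.517763)  len=1.0807
  (v2,v4,v5) [+--] → (1.7876, 0.0568929, -0.517763)–(1.7876, 0.0568929, -0.5629)  len=0.0451
  (v2,v5,v0) [+-+] → (1.7876, 0.0568929, -0.5629)–(1.7876, 0.857698, -0.340238)  len=0.8312
  (v0,v5,v3) [+--] → (1.7876, 0.857698, -0.340238)–(1.7876, 2.08142, 0)  len=1.2701
  (v18,v0,v19) [-+-] → (1.7876, -2.08142, 0)–(1.7876, -0.857698, 0.340238)  len=1.2701
  (v19,v0,v1) [-++] → (1.7876, -0.857698, 0.340238)–(1.7876, -0.0568929, 0.5629)  len=0.8312
  (v19,v1,v20) [-+-] → (1.7876, -0.0568929, 0.5629)–(1.7876, -0.0568929, 0.517763)  len=0.0451
  (v20,v1,v2) [-++] → (1.7876, -0.0568929, 0.517763)–(1.7876, -0.0568929, -0.5629)  len=1.0807
  (v20,v2,v18) [-+-] → (1.7876, -0.0568929, -0.5629)–(1.7876, -0.791624, -0.358616)  len=0.7626
  (v18,v2,v0) [-++] → (1.7876, -0.791624, -0.358616)–(1.7876, -2.08142, 0)  len=1.3387

Chained into 2 loop(s):
  loop 1: 6 segments, perimeter = 5.3285
  loop 2: 6 segments, perimeter = 5.3285
Total perimeter = 10.657


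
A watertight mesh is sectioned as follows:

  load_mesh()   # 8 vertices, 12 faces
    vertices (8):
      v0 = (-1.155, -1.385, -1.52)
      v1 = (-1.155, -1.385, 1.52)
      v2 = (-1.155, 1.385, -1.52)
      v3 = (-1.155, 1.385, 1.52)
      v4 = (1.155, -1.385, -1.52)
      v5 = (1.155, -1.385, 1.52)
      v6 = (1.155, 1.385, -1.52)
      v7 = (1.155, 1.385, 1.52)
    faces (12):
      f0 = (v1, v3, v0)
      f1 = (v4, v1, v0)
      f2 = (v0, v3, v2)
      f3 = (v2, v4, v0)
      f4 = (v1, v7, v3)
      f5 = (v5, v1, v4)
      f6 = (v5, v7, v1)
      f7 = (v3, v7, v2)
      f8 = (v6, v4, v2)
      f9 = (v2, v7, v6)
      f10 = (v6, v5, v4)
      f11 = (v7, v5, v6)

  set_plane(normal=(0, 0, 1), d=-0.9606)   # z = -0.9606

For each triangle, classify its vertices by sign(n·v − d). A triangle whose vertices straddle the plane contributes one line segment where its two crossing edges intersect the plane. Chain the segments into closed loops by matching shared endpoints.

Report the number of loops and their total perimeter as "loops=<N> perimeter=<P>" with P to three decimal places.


loops=1 perimeter=10.160

Straddling triangles (8 of 12):
  (v1,v3,v0) [++-] → (-1.155, -0.875284, -0.9606)–(-1.155, -1.385, -0.9606)  len=0.5097
  (v4,v1,v0) [-+-] → (0.72993, -1.385, -0.9606)–(-1.155, -1.385, -0.9606)  len=1.8849
  (v0,v3,v2) [-+-] → (-1.155, -0.875284, -0.9606)–(-1.155, 1.385, -0.9606)  len=2.2603
  (v5,v1,v4) [++-] → (0.72993, -1.385, -0.9606)–(1.155, -1.385, -0.9606)  len=0.4251
  (v3,v7,v2) [++-] → (-0.72993, 1.385, -0.9606)–(-1.155, 1.385, -0.9606)  len=0.4251
  (v2,v7,v6) [-+-] → (-0.72993, 1.385, -0.9606)–(1.155, 1.385, -0.9606)  len=1.8849
  (v6,v5,v4) [-+-] → (1.155, 0.875284, -0.9606)–(1.155, -1.385, -0.9606)  len=2.2603
  (v7,v5,v6) [++-] → (1.155, 0.875284, -0.9606)–(1.155, 1.385, -0.9606)  len=0.5097

Chained into 1 loop(s):
  loop 1: 8 segments, perimeter = 10.1600
Total perimeter = 10.160


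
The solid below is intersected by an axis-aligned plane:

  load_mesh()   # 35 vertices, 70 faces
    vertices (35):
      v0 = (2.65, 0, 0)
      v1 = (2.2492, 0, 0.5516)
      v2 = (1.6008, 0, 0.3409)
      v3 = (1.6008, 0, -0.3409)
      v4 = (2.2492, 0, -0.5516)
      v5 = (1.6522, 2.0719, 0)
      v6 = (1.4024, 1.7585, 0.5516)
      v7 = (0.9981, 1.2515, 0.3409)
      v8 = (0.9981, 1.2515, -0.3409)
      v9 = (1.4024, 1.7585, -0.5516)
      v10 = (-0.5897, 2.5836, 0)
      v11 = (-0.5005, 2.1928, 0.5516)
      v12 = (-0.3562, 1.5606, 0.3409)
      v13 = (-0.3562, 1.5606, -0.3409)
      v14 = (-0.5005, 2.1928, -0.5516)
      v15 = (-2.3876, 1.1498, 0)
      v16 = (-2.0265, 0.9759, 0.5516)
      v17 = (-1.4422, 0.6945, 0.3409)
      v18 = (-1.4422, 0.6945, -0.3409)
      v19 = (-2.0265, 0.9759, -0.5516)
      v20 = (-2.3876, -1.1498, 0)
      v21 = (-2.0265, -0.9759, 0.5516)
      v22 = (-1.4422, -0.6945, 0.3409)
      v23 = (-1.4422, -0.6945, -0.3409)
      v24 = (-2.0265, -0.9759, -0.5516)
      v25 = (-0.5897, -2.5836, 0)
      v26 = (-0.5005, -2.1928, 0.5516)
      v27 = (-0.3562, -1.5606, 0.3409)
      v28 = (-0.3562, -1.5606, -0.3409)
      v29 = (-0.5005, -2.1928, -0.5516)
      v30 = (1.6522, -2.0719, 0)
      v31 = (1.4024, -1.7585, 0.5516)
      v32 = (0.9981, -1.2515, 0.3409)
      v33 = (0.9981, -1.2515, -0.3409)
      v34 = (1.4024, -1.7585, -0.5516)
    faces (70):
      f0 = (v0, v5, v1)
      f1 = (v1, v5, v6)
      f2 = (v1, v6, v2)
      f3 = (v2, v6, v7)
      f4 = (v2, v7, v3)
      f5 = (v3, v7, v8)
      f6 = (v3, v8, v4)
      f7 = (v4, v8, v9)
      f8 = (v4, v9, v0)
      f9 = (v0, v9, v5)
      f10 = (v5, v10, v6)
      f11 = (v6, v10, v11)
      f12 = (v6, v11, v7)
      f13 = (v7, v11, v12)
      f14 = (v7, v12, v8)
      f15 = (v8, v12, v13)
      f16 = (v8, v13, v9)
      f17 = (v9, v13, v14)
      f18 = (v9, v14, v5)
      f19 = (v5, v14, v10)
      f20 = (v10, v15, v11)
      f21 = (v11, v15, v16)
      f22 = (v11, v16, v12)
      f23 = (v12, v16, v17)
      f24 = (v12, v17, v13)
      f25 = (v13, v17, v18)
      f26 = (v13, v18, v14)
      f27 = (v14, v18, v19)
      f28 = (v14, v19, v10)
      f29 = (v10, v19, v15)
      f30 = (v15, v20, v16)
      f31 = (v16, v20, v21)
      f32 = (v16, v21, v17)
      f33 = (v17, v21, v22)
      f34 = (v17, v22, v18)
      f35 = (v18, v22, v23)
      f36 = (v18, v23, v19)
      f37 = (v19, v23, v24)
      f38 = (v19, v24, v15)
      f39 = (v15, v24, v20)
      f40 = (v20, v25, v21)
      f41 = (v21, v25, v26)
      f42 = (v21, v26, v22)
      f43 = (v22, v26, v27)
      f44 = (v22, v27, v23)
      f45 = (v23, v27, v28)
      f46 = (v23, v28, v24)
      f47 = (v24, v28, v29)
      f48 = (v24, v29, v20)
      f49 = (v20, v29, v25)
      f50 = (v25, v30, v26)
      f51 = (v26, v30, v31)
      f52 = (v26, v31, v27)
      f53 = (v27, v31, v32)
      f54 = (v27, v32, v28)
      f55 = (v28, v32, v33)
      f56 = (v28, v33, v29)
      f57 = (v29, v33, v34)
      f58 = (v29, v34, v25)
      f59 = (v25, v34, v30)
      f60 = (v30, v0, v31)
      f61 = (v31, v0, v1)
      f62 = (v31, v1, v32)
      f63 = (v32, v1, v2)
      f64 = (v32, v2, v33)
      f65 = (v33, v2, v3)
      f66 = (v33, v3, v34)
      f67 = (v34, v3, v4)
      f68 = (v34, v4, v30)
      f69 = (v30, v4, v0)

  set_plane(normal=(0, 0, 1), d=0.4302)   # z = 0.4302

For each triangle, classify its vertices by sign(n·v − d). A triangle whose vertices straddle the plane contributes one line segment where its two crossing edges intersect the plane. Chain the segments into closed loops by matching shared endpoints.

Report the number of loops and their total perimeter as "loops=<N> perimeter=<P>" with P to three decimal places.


Straddling triangles (28 of 70):
  (v0,v5,v1) [--+] → (2.11781, 0.455998, 0.4302)–(2.33741, 0, 0.4302)  len=0.5061
  (v1,v5,v6) [+-+] → (2.11781, 0.455998, 0.4302)–(1.45738, 1.82748, 0.4302)  len=1.5222
  (v1,v6,v2) [++-] → (1.51671, 0.745297, 0.4302)–(1.87561, 0, 0.4302)  len=0.8272
  (v2,v6,v7) [-+-] → (1.51671, 0.745297, 0.4302)–(1.16945, 1.46638, 0.4302)  len=0.8003
  (v5,v10,v6) [--+] → (0.963965, 1.94009, 0.4302)–(1.45738, 1.82748, 0.4302)  len=0.5061
  (v6,v10,v11) [+-+] → (0.963965, 1.94009, 0.4302)–(-0.520132, 2.27881, 0.4302)  len=1.5223
  (v6,v11,v7) [++-] → (0.362955, 1.65045, 0.4302)–(1.16945, 1.46638, 0.4302)  len=0.8272
  (v7,v11,v12) [-+-] → (0.362955, 1.65045, 0.4302)–(-0.417358, 1.82854, 0.4302)  len=0.8004
  (v10,v15,v11) [--+] → (-0.915826, 1.96325, 0.4302)–(-0.520132, 2.27881, 0.4302)  len=0.5061
  (v11,v15,v16) [+-+] → (-0.915826, 1.96325, 0.4302)–(-2.10597, 1.01417, 0.4302)  len=1.5222
  (v11,v16,v12) [++-] → (-1.06412, 1.31279, 0.4302)–(-0.417358, 1.82854, 0.4302)  len=0.8272
  (v12,v16,v17) [-+-] → (-1.06412, 1.31279, 0.4302)–(-1.68984, 0.813764, 0.4302)  len=0.8003
  (v15,v20,v16) [--+] → (-2.10597, 0.508061, 0.4302)–(-2.10597, 1.01417, 0.4302)  len=0.5061
  (v16,v20,v21) [+-+] → (-2.10597, 0.508061, 0.4302)–(-2.10597, -1.01417, 0.4302)  len=1.5222
  (v16,v21,v17) [++-] → (-1.68984, -0.0134579, 0.4302)–(-1.68984, 0.813764, 0.4302)  len=0.8272
  (v17,v21,v22) [-+-] → (-1.68984, -0.0134579, 0.4302)–(-1.68984, -0.813764, 0.4302)  len=0.8003
  (v20,v25,v21) [--+] → (-1.71028, -1.32973, 0.4302)–(-2.10597, -1.01417, 0.4302)  len=0.5061
  (v21,v25,v26) [+-+] → (-1.71028, -1.32973, 0.4302)–(-0.520132, -2.27881, 0.4302)  len=1.5222
  (v21,v26,v22) [++-] → (-1.04308, -1.32952, 0.4302)–(-1.68984, -0.813764, 0.4302)  len=0.8272
  (v22,v26,v27) [-+-] → (-1.04308, -1.32952, 0.4302)–(-0.417358, -1.82854, 0.4302)  len=0.8003
  (v25,v30,v26) [--+] → (-0.0267187, -2.16619, 0.4302)–(-0.520132, -2.27881, 0.4302)  len=0.5061
  (v26,v30,v31) [+-+] → (-0.0267187, -2.16619, 0.4302)–(1.45738, -1.82748, 0.4302)  len=1.5223
  (v26,v31,v27) [++-] → (0.389139, -1.64448, 0.4302)–(-0.417358, -1.82854, 0.4302)  len=0.8272
  (v27,v31,v32) [-+-] → (0.389139, -1.64448, 0.4302)–(1.16945, -1.46638, 0.4302)  len=0.8004
  (v30,v0,v31) [--+] → (1.67698, -1.37148, 0.4302)–(1.45738, -1.82748, 0.4302)  len=0.5061
  (v31,v0,v1) [+-+] → (1.67698, -1.37148, 0.4302)–(2.33741, 0, 0.4302)  len=1.5222
  (v31,v1,v32) [++-] → (1.52835, -0.721083, 0.4302)–(1.16945, -1.46638, 0.4302)  len=0.8272
  (v32,v1,v2) [-+-] → (1.52835, -0.721083, 0.4302)–(1.87561, 0, 0.4302)  len=0.8003

Chained into 2 loop(s):
  loop 1: 14 segments, perimeter = 14.1984
  loop 2: 14 segments, perimeter = 11.3930
Total perimeter = 25.591

loops=2 perimeter=25.591


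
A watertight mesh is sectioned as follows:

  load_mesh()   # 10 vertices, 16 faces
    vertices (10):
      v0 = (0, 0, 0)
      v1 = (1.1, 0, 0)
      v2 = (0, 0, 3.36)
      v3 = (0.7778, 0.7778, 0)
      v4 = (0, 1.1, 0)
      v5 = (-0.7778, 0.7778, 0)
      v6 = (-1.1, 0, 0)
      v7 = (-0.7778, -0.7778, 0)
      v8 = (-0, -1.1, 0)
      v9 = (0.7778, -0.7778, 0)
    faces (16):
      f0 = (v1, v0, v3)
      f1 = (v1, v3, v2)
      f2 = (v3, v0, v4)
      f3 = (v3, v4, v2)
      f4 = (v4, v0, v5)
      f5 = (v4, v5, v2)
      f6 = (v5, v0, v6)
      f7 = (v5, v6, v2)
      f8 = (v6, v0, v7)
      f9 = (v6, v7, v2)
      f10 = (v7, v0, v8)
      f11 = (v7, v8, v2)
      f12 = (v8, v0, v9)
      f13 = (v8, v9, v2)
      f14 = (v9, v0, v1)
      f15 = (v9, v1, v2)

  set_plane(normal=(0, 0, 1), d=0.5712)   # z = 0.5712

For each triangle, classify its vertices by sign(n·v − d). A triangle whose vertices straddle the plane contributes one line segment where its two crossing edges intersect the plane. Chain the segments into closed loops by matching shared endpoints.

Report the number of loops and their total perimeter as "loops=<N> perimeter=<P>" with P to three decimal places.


Straddling triangles (8 of 16):
  (v1,v3,v2) [--+] → (0.645574, 0.645574, 0.5712)–(0.913, 0, 0.5712)  len=0.6988
  (v3,v4,v2) [--+] → (0, 0.913, 0.5712)–(0.645574, 0.645574, 0.5712)  len=0.6988
  (v4,v5,v2) [--+] → (-0.645574, 0.645574, 0.5712)–(0, 0.913, 0.5712)  len=0.6988
  (v5,v6,v2) [--+] → (-0.913, 0, 0.5712)–(-0.645574, 0.645574, 0.5712)  len=0.6988
  (v6,v7,v2) [--+] → (-0.645574, -0.645574, 0.5712)–(-0.913, 0, 0.5712)  len=0.6988
  (v7,v8,v2) [--+] → (0, -0.913, 0.5712)–(-0.645574, -0.645574, 0.5712)  len=0.6988
  (v8,v9,v2) [--+] → (0.645574, -0.645574, 0.5712)–(0, -0.913, 0.5712)  len=0.6988
  (v9,v1,v2) [--+] → (0.913, 0, 0.5712)–(0.645574, -0.645574, 0.5712)  len=0.6988

Chained into 1 loop(s):
  loop 1: 8 segments, perimeter = 5.5902
Total perimeter = 5.590

loops=1 perimeter=5.590


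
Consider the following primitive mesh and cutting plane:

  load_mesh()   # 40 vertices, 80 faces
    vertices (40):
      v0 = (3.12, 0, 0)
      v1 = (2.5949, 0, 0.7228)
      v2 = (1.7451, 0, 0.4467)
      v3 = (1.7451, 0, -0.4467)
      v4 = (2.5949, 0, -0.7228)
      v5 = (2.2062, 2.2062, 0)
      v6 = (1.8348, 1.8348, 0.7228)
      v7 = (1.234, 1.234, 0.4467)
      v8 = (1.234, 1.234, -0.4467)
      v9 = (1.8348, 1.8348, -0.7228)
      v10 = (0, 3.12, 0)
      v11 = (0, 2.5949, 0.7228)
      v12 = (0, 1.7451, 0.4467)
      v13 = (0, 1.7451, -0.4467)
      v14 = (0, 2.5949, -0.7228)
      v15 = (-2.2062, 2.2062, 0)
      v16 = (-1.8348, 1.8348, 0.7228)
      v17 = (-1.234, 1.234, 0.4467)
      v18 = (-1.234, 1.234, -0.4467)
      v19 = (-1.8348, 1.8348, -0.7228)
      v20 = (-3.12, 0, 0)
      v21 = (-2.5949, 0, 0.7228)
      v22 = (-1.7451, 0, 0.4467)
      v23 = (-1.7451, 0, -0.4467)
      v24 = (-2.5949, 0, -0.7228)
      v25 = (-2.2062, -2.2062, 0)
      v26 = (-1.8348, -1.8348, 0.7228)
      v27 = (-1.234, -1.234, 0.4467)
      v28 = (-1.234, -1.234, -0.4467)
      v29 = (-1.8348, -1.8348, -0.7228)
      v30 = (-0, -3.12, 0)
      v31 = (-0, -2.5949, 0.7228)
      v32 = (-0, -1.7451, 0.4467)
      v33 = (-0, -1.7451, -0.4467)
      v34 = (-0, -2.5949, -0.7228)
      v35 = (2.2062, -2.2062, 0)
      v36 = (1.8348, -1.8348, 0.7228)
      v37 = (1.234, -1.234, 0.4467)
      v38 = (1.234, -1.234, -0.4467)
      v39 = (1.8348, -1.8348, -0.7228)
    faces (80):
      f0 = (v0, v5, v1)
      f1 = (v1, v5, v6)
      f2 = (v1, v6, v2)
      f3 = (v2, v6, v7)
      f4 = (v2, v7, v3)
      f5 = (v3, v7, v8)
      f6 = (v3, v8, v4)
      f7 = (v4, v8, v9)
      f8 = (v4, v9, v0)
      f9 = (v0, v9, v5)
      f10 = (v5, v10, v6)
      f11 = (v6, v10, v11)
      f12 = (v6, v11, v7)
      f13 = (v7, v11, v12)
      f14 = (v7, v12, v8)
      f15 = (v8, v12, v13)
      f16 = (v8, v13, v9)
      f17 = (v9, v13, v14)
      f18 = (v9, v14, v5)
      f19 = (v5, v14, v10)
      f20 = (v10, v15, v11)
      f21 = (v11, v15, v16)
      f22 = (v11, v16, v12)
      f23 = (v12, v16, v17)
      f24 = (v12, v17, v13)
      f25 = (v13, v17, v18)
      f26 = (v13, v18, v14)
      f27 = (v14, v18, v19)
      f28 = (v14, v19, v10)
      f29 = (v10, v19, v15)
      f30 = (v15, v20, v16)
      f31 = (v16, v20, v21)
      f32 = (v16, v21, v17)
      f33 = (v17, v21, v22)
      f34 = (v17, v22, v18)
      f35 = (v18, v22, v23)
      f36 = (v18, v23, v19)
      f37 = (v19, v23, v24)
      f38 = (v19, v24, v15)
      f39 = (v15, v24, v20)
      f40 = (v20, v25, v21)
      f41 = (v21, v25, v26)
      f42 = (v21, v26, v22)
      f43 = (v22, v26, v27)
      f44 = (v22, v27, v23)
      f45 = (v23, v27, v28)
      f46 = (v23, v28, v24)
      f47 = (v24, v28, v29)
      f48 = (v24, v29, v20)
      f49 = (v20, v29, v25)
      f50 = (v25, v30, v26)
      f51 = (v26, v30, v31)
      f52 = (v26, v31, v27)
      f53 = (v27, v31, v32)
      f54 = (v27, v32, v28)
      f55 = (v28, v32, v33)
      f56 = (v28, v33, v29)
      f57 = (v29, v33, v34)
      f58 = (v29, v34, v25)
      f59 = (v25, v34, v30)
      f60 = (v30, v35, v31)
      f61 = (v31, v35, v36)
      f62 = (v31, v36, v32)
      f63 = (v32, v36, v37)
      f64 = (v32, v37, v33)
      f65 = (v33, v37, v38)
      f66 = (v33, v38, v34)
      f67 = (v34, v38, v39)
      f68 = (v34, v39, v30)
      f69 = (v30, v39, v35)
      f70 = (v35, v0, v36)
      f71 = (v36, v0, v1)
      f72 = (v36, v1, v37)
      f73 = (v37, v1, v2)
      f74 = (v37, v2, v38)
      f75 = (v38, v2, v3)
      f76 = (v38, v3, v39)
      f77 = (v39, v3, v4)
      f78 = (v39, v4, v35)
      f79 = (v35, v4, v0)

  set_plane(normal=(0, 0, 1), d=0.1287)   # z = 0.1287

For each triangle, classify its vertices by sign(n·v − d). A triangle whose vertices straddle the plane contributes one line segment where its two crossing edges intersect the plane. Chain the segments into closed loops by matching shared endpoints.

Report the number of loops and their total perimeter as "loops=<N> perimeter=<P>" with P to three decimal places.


loops=2 perimeter=29.216

Straddling triangles (32 of 80):
  (v0,v5,v1) [--+] → (2.27541, 1.81337, 0.1287)–(3.0265, 0, 0.1287)  len=1.9628
  (v1,v5,v6) [+-+] → (2.27541, 1.81337, 0.1287)–(2.14007, 2.14007, 0.1287)  len=0.3536
  (v2,v7,v3) [++-] → (1.41592, 0.794766, 0.1287)–(1.7451, 0, 0.1287)  len=0.8602
  (v3,v7,v8) [-+-] → (1.41592, 0.794766, 0.1287)–(1.234, 1.234, 0.1287)  len=0.4754
  (v5,v10,v6) [--+] → (0.3267, 2.89116, 0.1287)–(2.14007, 2.14007, 0.1287)  len=1.9628
  (v6,v10,v11) [+-+] → (0.3267, 2.89116, 0.1287)–(0, 3.0265, 0.1287)  len=0.3536
  (v7,v12,v8) [++-] → (0.439234, 1.56318, 0.1287)–(1.234, 1.234, 0.1287)  len=0.8602
  (v8,v12,v13) [-+-] → (0.439234, 1.56318, 0.1287)–(0, 1.7451, 0.1287)  len=0.4754
  (v10,v15,v11) [--+] → (-1.81337, 2.27541, 0.1287)–(0, 3.0265, 0.1287)  len=1.9628
  (v11,v15,v16) [+-+] → (-1.81337, 2.27541, 0.1287)–(-2.14007, 2.14007, 0.1287)  len=0.3536
  (v12,v17,v13) [++-] → (-0.794766, 1.41592, 0.1287)–(0, 1.7451, 0.1287)  len=0.8602
  (v13,v17,v18) [-+-] → (-0.794766, 1.41592, 0.1287)–(-1.234, 1.234, 0.1287)  len=0.4754
  (v15,v20,v16) [--+] → (-2.89116, 0.3267, 0.1287)–(-2.14007, 2.14007, 0.1287)  len=1.9628
  (v16,v20,v21) [+-+] → (-2.89116, 0.3267, 0.1287)–(-3.0265, 0, 0.1287)  len=0.3536
  (v17,v22,v18) [++-] → (-1.56318, 0.439234, 0.1287)–(-1.234, 1.234, 0.1287)  len=0.8602
  (v18,v22,v23) [-+-] → (-1.56318, 0.439234, 0.1287)–(-1.7451, 0, 0.1287)  len=0.4754
  (v20,v25,v21) [--+] → (-2.27541, -1.81337, 0.1287)–(-3.0265, 0, 0.1287)  len=1.9628
  (v21,v25,v26) [+-+] → (-2.27541, -1.81337, 0.1287)–(-2.14007, -2.14007, 0.1287)  len=0.3536
  (v22,v27,v23) [++-] → (-1.41592, -0.794766, 0.1287)–(-1.7451, 0, 0.1287)  len=0.8602
  (v23,v27,v28) [-+-] → (-1.41592, -0.794766, 0.1287)–(-1.234, -1.234, 0.1287)  len=0.4754
  (v25,v30,v26) [--+] → (-0.3267, -2.89116, 0.1287)–(-2.14007, -2.14007, 0.1287)  len=1.9628
  (v26,v30,v31) [+-+] → (-0.3267, -2.89116, 0.1287)–(0, -3.0265, 0.1287)  len=0.3536
  (v27,v32,v28) [++-] → (-0.439234, -1.56318, 0.1287)–(-1.234, -1.234, 0.1287)  len=0.8602
  (v28,v32,v33) [-+-] → (-0.439234, -1.56318, 0.1287)–(0, -1.7451, 0.1287)  len=0.4754
  (v30,v35,v31) [--+] → (1.81337, -2.27541, 0.1287)–(0, -3.0265, 0.1287)  len=1.9628
  (v31,v35,v36) [+-+] → (1.81337, -2.27541, 0.1287)–(2.14007, -2.14007, 0.1287)  len=0.3536
  (v32,v37,v33) [++-] → (0.794766, -1.41592, 0.1287)–(0, -1.7451, 0.1287)  len=0.8602
  (v33,v37,v38) [-+-] → (0.794766, -1.41592, 0.1287)–(1.234, -1.234, 0.1287)  len=0.4754
  (v35,v0,v36) [--+] → (2.89116, -0.3267, 0.1287)–(2.14007, -2.14007, 0.1287)  len=1.9628
  (v36,v0,v1) [+-+] → (2.89116, -0.3267, 0.1287)–(3.0265, 0, 0.1287)  len=0.3536
  (v37,v2,v38) [++-] → (1.56318, -0.439234, 0.1287)–(1.234, -1.234, 0.1287)  len=0.8602
  (v38,v2,v3) [-+-] → (1.56318, -0.439234, 0.1287)–(1.7451, 0, 0.1287)  len=0.4754

Chained into 2 loop(s):
  loop 1: 16 segments, perimeter = 18.5311
  loop 2: 16 segments, perimeter = 10.6853
Total perimeter = 29.216


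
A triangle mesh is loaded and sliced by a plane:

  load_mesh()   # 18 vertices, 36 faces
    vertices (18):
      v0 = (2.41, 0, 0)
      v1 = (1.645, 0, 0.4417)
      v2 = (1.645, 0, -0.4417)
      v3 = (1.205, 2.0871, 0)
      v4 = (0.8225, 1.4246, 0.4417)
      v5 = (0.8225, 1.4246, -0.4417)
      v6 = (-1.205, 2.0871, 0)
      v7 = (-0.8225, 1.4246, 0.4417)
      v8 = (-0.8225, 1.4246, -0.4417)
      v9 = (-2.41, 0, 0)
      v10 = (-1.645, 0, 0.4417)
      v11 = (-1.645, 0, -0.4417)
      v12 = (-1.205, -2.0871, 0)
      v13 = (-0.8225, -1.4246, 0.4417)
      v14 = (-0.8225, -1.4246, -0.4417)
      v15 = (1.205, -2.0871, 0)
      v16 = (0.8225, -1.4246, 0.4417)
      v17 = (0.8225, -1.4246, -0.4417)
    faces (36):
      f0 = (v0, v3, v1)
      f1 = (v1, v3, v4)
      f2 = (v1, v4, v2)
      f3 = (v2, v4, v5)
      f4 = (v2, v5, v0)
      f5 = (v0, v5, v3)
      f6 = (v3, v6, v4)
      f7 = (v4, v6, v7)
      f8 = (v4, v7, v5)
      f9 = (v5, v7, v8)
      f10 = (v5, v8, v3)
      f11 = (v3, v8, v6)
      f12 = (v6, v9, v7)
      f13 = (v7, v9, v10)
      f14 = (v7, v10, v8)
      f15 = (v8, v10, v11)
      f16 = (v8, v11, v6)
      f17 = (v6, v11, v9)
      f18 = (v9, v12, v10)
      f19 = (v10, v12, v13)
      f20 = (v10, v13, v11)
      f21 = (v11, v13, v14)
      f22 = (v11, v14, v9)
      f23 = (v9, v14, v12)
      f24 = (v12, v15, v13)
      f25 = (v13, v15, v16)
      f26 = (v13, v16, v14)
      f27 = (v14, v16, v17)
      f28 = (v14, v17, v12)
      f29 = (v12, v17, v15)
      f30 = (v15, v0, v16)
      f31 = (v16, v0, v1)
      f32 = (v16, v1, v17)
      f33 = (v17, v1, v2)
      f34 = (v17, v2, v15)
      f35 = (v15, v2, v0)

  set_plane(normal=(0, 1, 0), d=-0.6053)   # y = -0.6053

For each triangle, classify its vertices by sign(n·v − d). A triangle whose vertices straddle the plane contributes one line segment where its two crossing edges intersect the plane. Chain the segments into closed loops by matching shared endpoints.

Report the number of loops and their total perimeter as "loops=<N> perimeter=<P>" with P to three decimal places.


Straddling triangles (12 of 36):
  (v9,v12,v10) [+-+] → (-2.06053, -0.6053, 0)–(-1.51739, -0.6053, 0.313598)  len=0.6272
  (v10,v12,v13) [+--] → (-1.51739, -0.6053, 0.313598)–(-1.29553, -0.6053, 0.4417)  len=0.2562
  (v10,v13,v11) [+-+] → (-1.29553, -0.6053, 0.4417)–(-1.29553, -0.6053, -0.0663511)  len=0.5081
  (v11,v13,v14) [+--] → (-1.29553, -0.6053, -0.0663511)–(-1.29553, -0.6053, -0.4417)  len=0.3753
  (v11,v14,v9) [+-+] → (-1.29553, -0.6053, -0.4417)–(-1.73549, -0.6053, -0.187674)  len=0.5080
  (v9,v14,v12) [+--] → (-1.73549, -0.6053, -0.187674)–(-2.06053, -0.6053, 0)  len=0.3753
  (v15,v0,v16) [-+-] → (2.06053, -0.6053, 0)–(1.73549, -0.6053, 0.187674)  len=0.3753
  (v16,v0,v1) [-++] → (1.73549, -0.6053, 0.187674)–(1.29553, -0.6053, 0.4417)  len=0.5080
  (v16,v1,v17) [-+-] → (1.29553, -0.6053, 0.4417)–(1.29553, -0.6053, 0.0663511)  len=0.3753
  (v17,v1,v2) [-++] → (1.29553, -0.6053, 0.0663511)–(1.29553, -0.6053, -0.4417)  len=0.5081
  (v17,v2,v15) [-+-] → (1.29553, -0.6053, -0.4417)–(1.51739, -0.6053, -0.313598)  len=0.2562
  (v15,v2,v0) [-++] → (1.51739, -0.6053, -0.313598)–(2.06053, -0.6053, 0)  len=0.6272

Chained into 2 loop(s):
  loop 1: 6 segments, perimeter = 2.6501
  loop 2: 6 segments, perimeter = 2.6501
Total perimeter = 5.300

loops=2 perimeter=5.300


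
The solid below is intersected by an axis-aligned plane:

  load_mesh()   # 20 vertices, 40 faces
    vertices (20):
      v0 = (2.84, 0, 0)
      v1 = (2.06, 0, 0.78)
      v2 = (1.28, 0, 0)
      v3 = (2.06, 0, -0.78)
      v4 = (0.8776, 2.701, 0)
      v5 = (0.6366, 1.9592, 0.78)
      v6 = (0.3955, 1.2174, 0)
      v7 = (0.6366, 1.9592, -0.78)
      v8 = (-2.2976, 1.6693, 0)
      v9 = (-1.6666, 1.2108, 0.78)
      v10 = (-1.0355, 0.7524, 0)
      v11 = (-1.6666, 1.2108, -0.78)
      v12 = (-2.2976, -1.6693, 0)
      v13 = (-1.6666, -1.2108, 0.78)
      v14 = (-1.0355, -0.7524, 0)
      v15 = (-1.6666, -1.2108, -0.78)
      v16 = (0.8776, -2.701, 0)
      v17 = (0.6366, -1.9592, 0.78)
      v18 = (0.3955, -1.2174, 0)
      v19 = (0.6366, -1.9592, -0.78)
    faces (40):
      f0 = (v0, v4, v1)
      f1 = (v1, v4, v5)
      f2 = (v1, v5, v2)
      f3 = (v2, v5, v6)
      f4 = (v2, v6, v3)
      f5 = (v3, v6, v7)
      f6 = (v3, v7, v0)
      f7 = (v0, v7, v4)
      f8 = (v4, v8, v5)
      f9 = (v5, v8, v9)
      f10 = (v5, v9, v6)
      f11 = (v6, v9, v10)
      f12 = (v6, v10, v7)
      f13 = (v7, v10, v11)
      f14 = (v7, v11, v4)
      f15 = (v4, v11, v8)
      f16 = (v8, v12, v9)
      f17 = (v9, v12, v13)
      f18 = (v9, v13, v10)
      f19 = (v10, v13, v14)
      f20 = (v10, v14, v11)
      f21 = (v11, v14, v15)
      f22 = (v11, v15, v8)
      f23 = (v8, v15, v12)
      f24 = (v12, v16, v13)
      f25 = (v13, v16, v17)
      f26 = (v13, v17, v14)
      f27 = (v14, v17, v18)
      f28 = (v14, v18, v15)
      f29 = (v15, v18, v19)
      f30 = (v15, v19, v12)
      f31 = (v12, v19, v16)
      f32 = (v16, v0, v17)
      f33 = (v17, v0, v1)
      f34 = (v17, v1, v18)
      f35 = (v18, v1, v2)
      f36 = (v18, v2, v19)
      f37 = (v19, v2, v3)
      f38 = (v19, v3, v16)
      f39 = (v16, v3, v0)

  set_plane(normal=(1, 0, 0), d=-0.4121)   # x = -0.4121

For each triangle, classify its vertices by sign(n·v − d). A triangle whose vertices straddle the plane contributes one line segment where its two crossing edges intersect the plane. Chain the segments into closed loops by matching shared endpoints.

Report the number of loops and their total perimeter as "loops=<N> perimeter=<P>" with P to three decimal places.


loops=2 perimeter=8.192

Straddling triangles (16 of 40):
  (v4,v8,v5) [+-+] → (-0.4121, 2.28194, 0)–(-0.4121, 1.85559, 0.501224)  len=0.6580
  (v5,v8,v9) [+--] → (-0.4121, 1.85559, 0.501224)–(-0.4121, 1.61844, 0.78)  len=0.3660
  (v5,v9,v6) [+-+] → (-0.4121, 1.61844, 0.78)–(-0.4121, 1.21482, 0.305479)  len=0.6230
  (v6,v9,v10) [+--] → (-0.4121, 1.21482, 0.305479)–(-0.4121, 0.954972, 0)  len=0.4010
  (v6,v10,v7) [+-+] → (-0.4121, 0.954972, 0)–(-0.4121, 1.20232, -0.290803)  len=0.3818
  (v7,v10,v11) [+--] → (-0.4121, 1.20232, -0.290803)–(-0.4121, 1.61844, -0.78)  len=0.6422
  (v7,v11,v4) [+-+] → (-0.4121, 1.61844, -0.78)–(-0.4121, 1.94559, -0.395396)  len=0.5049
  (v4,v11,v8) [+--] → (-0.4121, 1.94559, -0.395396)–(-0.4121, 2.28194, 0)  len=0.5191
  (v12,v16,v13) [-+-] → (-0.4121, -2.28194, 0)–(-0.4121, -1.94559, 0.395396)  len=0.5191
  (v13,v16,v17) [-++] → (-0.4121, -1.94559, 0.395396)–(-0.4121, -1.61844, 0.78)  len=0.5049
  (v13,v17,v14) [-+-] → (-0.4121, -1.61844, 0.78)–(-0.4121, -1.20232, 0.290803)  len=0.6422
  (v14,v17,v18) [-++] → (-0.4121, -1.20232, 0.290803)–(-0.4121, -0.954972, 0)  len=0.3818
  (v14,v18,v15) [-+-] → (-0.4121, -0.954972, 0)–(-0.4121, -1.21482, -0.305479)  len=0.4010
  (v15,v18,v19) [-++] → (-0.4121, -1.21482, -0.305479)–(-0.4121, -1.61844, -0.78)  len=0.6230
  (v15,v19,v12) [-+-] → (-0.4121, -1.61844, -0.78)–(-0.4121, -1.85559, -0.501224)  len=0.3660
  (v12,v19,v16) [-++] → (-0.4121, -1.85559, -0.501224)–(-0.4121, -2.28194, 0)  len=0.6580

Chained into 2 loop(s):
  loop 1: 8 segments, perimeter = 4.0961
  loop 2: 8 segments, perimeter = 4.0961
Total perimeter = 8.192


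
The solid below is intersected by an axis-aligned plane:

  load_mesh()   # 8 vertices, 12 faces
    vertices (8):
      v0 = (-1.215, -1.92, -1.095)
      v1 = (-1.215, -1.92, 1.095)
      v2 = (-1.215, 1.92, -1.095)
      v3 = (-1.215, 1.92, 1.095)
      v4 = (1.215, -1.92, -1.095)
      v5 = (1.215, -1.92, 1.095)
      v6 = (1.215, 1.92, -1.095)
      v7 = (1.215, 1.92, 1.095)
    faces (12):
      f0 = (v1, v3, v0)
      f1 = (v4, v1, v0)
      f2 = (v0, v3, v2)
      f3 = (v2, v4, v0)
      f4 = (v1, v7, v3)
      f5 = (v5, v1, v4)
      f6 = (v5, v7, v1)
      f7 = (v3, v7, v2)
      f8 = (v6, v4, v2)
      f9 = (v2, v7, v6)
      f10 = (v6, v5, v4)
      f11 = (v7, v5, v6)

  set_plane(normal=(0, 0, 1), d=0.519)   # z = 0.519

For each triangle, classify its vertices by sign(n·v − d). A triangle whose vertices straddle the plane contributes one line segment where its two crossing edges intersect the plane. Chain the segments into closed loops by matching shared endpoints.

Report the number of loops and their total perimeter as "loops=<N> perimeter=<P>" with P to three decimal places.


Straddling triangles (8 of 12):
  (v1,v3,v0) [++-] → (-1.215, 0.910027, 0.519)–(-1.215, -1.92, 0.519)  len=2.8300
  (v4,v1,v0) [-+-] → (-0.575877, -1.92, 0.519)–(-1.215, -1.92, 0.519)  len=0.6391
  (v0,v3,v2) [-+-] → (-1.215, 0.910027, 0.519)–(-1.215, 1.92, 0.519)  len=1.0100
  (v5,v1,v4) [++-] → (-0.575877, -1.92, 0.519)–(1.215, -1.92, 0.519)  len=1.7909
  (v3,v7,v2) [++-] → (0.575877, 1.92, 0.519)–(-1.215, 1.92, 0.519)  len=1.7909
  (v2,v7,v6) [-+-] → (0.575877, 1.92, 0.519)–(1.215, 1.92, 0.519)  len=0.6391
  (v6,v5,v4) [-+-] → (1.215, -0.910027, 0.519)–(1.215, -1.92, 0.519)  len=1.0100
  (v7,v5,v6) [++-] → (1.215, -0.910027, 0.519)–(1.215, 1.92, 0.519)  len=2.8300

Chained into 1 loop(s):
  loop 1: 8 segments, perimeter = 12.5400
Total perimeter = 12.540

loops=1 perimeter=12.540
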